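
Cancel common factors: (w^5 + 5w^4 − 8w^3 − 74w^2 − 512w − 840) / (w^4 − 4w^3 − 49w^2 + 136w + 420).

By polynomial division,
  w^5 + 5w^4 − 8w^3 − 74w^2 − 512w − 840 = (w + 9)(w^4 − 4w^3 − 49w^2 + 136w + 420) + (77w^3 + 231w^2 − 2156w − 4620)
  w^4 − 4w^3 − 49w^2 + 136w + 420 = ((1/77)w − 1/11)(77w^3 + 231w^2 − 2156w − 4620) + (0)
Last nonzero remainder: 77w^3 + 231w^2 − 2156w − 4620. Dividing through by 77 gives the monic gcd w^3 + 3w^2 − 28w − 60.
Cancel w^3 + 3w^2 − 28w − 60 from numerator and denominator to get the reduced form.

(w^2 + 2w + 14)/(w − 7)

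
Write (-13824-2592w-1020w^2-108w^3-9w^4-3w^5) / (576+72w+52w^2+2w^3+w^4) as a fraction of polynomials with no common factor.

Euclidean algorithm in ℚ[w]:
  -3w^5-9w^4-108w^3-1020w^2-2592w-13824 = (-3w-3)(w^4+2w^3+52w^2+72w+576) + (54w^3-648w^2-648w-12096)
  w^4+2w^3+52w^2+72w+576 = ((1/54)w+7/27)(54w^3-648w^2-648w-12096) + (232w^2+464w+3712)
  54w^3-648w^2-648w-12096 = ((27/116)w-189/58)(232w^2+464w+3712) + (0)
Last nonzero remainder: 232w^2+464w+3712. Dividing through by 232 gives the monic gcd w^2+2w+16.
Cancel w^2+2w+16 from numerator and denominator to get the reduced form.

(-864-54w-3w^2-3w^3)/(36+w^2)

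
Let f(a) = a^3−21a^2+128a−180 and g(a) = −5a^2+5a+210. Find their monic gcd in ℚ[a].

1

Euclidean algorithm in ℚ[a]:
  a^3−21a^2+128a−180 = (−(1/5)a+4)(−5a^2+5a+210) + (150a−1020)
  −5a^2+5a+210 = (−(1/30)a−29/150)(150a−1020) + (64/5)
  150a−1020 = ((375/32)a−1275/16)(64/5) + (0)
The last nonzero remainder is the constant 64/5, so the polynomials are coprime and gcd = 1.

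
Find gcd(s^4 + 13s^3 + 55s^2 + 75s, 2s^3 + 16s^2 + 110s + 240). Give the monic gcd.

s + 3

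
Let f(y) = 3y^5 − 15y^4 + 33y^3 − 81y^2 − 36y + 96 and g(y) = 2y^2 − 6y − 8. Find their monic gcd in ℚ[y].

By polynomial division,
  3y^5 − 15y^4 + 33y^3 − 81y^2 − 36y + 96 = ((3/2)y^3 − 3y^2 + (27/2)y − 12)(2y^2 − 6y − 8) + (0)
Last nonzero remainder: 2y^2 − 6y − 8. Dividing through by 2 gives the monic gcd y^2 − 3y − 4.

y^2 − 3y − 4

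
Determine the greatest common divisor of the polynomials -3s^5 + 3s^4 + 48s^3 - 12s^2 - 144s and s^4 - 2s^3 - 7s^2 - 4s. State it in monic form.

s^2 - 4s

Euclidean algorithm in ℚ[s]:
  -3s^5 + 3s^4 + 48s^3 - 12s^2 - 144s = (-3s - 3)(s^4 - 2s^3 - 7s^2 - 4s) + (21s^3 - 45s^2 - 156s)
  s^4 - 2s^3 - 7s^2 - 4s = ((1/21)s + 1/147)(21s^3 - 45s^2 - 156s) + ((36/49)s^2 - (144/49)s)
  21s^3 - 45s^2 - 156s = ((343/12)s + 637/12)((36/49)s^2 - (144/49)s) + (0)
Last nonzero remainder: (36/49)s^2 - (144/49)s. Dividing through by 36/49 gives the monic gcd s^2 - 4s.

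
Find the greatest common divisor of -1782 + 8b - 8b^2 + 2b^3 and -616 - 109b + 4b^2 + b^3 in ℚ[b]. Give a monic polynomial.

By polynomial division,
  2b^3 - 8b^2 + 8b - 1782 = (2)(b^3 + 4b^2 - 109b - 616) + (-16b^2 + 226b - 550)
  b^3 + 4b^2 - 109b - 616 = (-(1/16)b - 145/128)(-16b^2 + 226b - 550) + ((7209/64)b - 79299/64)
  -16b^2 + 226b - 550 = (-(1024/7209)b + 3200/7209)((7209/64)b - 79299/64) + (0)
Last nonzero remainder: (7209/64)b - 79299/64. Dividing through by 7209/64 gives the monic gcd b - 11.

-11 + b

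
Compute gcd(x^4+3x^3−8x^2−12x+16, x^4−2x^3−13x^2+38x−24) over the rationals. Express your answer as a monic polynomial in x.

By polynomial division,
  x^4+3x^3−8x^2−12x+16 = (x^4−2x^3−13x^2+38x−24) + (5x^3+5x^2−50x+40)
  x^4−2x^3−13x^2+38x−24 = ((1/5)x−3/5)(5x^3+5x^2−50x+40) + (0)
Last nonzero remainder: 5x^3+5x^2−50x+40. Dividing through by 5 gives the monic gcd x^3+x^2−10x+8.

x^3+x^2−10x+8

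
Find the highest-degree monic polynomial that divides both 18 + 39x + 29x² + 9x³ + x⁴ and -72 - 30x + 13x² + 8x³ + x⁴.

9 + 6x + x²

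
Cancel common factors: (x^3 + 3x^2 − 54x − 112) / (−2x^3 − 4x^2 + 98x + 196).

(−x − 8)/(2x + 14)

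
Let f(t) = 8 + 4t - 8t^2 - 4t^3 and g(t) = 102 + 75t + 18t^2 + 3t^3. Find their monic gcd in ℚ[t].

Apply the Euclidean algorithm:
  -4t^3 - 8t^2 + 4t + 8 = (-4/3)(3t^3 + 18t^2 + 75t + 102) + (16t^2 + 104t + 144)
  3t^3 + 18t^2 + 75t + 102 = ((3/16)t - 3/32)(16t^2 + 104t + 144) + ((231/4)t + 231/2)
  16t^2 + 104t + 144 = ((64/231)t + 96/77)((231/4)t + 231/2) + (0)
Last nonzero remainder: (231/4)t + 231/2. Dividing through by 231/4 gives the monic gcd t + 2.

2 + t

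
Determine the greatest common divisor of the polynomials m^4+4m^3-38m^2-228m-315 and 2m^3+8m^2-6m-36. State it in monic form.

Repeated division with remainder:
  m^4+4m^3-38m^2-228m-315 = ((1/2)m)(2m^3+8m^2-6m-36) + (-35m^2-210m-315)
  2m^3+8m^2-6m-36 = (-(2/35)m+4/35)(-35m^2-210m-315) + (0)
Last nonzero remainder: -35m^2-210m-315. Dividing through by -35 gives the monic gcd m^2+6m+9.

m^2+6m+9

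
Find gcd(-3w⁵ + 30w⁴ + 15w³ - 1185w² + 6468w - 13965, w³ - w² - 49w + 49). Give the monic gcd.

w² - 49

Repeated division with remainder:
  -3w⁵ + 30w⁴ + 15w³ - 1185w² + 6468w - 13965 = (-3w² + 27w - 105)(w³ - w² - 49w + 49) + (180w² - 8820)
  w³ - w² - 49w + 49 = ((1/180)w - 1/180)(180w² - 8820) + (0)
Last nonzero remainder: 180w² - 8820. Dividing through by 180 gives the monic gcd w² - 49.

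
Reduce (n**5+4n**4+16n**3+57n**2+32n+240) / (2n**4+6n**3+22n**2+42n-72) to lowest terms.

(n**3+3n**2+n+20)/(2n**2+4n-6)

Repeated division with remainder:
  n**5+4n**4+16n**3+57n**2+32n+240 = ((1/2)n+1/2)(2n**4+6n**3+22n**2+42n-72) + (2n**3+25n**2+47n+276)
  2n**4+6n**3+22n**2+42n-72 = (n-19/2)(2n**3+25n**2+47n+276) + ((425/2)n**2+(425/2)n+2550)
  2n**3+25n**2+47n+276 = ((4/425)n+46/425)((425/2)n**2+(425/2)n+2550) + (0)
Last nonzero remainder: (425/2)n**2+(425/2)n+2550. Dividing through by 425/2 gives the monic gcd n**2+n+12.
Cancel n**2+n+12 from numerator and denominator to get the reduced form.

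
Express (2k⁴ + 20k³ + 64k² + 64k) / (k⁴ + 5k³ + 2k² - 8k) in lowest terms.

(2k + 8)/(k - 1)

By polynomial division,
  2k⁴ + 20k³ + 64k² + 64k = (2)(k⁴ + 5k³ + 2k² - 8k) + (10k³ + 60k² + 80k)
  k⁴ + 5k³ + 2k² - 8k = ((1/10)k - 1/10)(10k³ + 60k² + 80k) + (0)
Last nonzero remainder: 10k³ + 60k² + 80k. Dividing through by 10 gives the monic gcd k³ + 6k² + 8k.
Cancel k³ + 6k² + 8k from numerator and denominator to get the reduced form.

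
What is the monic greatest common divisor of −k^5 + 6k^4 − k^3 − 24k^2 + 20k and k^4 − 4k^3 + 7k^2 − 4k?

k^2 − k

Repeated division with remainder:
  −k^5 + 6k^4 − k^3 − 24k^2 + 20k = (−k + 2)(k^4 − 4k^3 + 7k^2 − 4k) + (14k^3 − 42k^2 + 28k)
  k^4 − 4k^3 + 7k^2 − 4k = ((1/14)k − 1/14)(14k^3 − 42k^2 + 28k) + (2k^2 − 2k)
  14k^3 − 42k^2 + 28k = (7k − 14)(2k^2 − 2k) + (0)
Last nonzero remainder: 2k^2 − 2k. Dividing through by 2 gives the monic gcd k^2 − k.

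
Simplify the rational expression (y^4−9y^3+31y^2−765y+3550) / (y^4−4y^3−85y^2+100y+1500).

(y^2+6y+71)/(y^2+11y+30)

By polynomial division,
  y^4−9y^3+31y^2−765y+3550 = (y^4−4y^3−85y^2+100y+1500) + (−5y^3+116y^2−865y+2050)
  y^4−4y^3−85y^2+100y+1500 = (−(1/5)y−96/25)(−5y^3+116y^2−865y+2050) + ((4686/25)y^2−(14058/5)y+9372)
  −5y^3+116y^2−865y+2050 = (−(125/4686)y+1025/4686)((4686/25)y^2−(14058/5)y+9372) + (0)
Last nonzero remainder: (4686/25)y^2−(14058/5)y+9372. Dividing through by 4686/25 gives the monic gcd y^2−15y+50.
Cancel y^2−15y+50 from numerator and denominator to get the reduced form.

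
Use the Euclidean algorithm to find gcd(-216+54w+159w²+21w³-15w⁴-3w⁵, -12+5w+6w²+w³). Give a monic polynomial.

Repeated division with remainder:
  -3w⁵-15w⁴+21w³+159w²+54w-216 = (-3w²+3w+18)(w³+6w²+5w-12) + (0)
The last nonzero remainder w³+6w²+5w-12 is already monic.

-12+5w+6w²+w³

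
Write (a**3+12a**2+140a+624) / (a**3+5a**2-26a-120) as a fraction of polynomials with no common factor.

Apply the Euclidean algorithm:
  a**3+12a**2+140a+624 = (a**3+5a**2-26a-120) + (7a**2+166a+744)
  a**3+5a**2-26a-120 = ((1/7)a-131/49)(7a**2+166a+744) + ((15264/49)a+91584/49)
  7a**2+166a+744 = ((343/15264)a+1519/3816)((15264/49)a+91584/49) + (0)
Last nonzero remainder: (15264/49)a+91584/49. Dividing through by 15264/49 gives the monic gcd a+6.
Cancel a+6 from numerator and denominator to get the reduced form.

(a**2+6a+104)/(a**2-a-20)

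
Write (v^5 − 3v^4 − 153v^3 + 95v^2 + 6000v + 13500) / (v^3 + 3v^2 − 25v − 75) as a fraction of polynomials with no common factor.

(v^3 − 11v^2 − 80v + 900)/(v − 5)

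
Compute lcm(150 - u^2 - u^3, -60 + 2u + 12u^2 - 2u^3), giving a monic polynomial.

900 + 150u - 156u^2 - 7u^3 + u^5

Apply the Euclidean algorithm:
  -u^3 - u^2 + 150 = (1/2)(-2u^3 + 12u^2 + 2u - 60) + (-7u^2 - u + 180)
  -2u^3 + 12u^2 + 2u - 60 = ((2/7)u - 86/49)(-7u^2 - u + 180) + (-(2508/49)u + 12540/49)
  -7u^2 - u + 180 = ((343/2508)u + 147/209)(-(2508/49)u + 12540/49) + (0)
Last nonzero remainder: -(2508/49)u + 12540/49. Dividing through by -2508/49 gives the monic gcd u - 5.
Then lcm(f, g) = f·g / gcd(f, g); expanding and making the result monic gives the answer.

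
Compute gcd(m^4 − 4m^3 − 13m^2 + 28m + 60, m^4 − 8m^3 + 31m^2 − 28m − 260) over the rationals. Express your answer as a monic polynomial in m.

m^2 − 3m − 10

Apply the Euclidean algorithm:
  m^4 − 4m^3 − 13m^2 + 28m + 60 = (m^4 − 8m^3 + 31m^2 − 28m − 260) + (4m^3 − 44m^2 + 56m + 320)
  m^4 − 8m^3 + 31m^2 − 28m − 260 = ((1/4)m + 3/4)(4m^3 − 44m^2 + 56m + 320) + (50m^2 − 150m − 500)
  4m^3 − 44m^2 + 56m + 320 = ((2/25)m − 16/25)(50m^2 − 150m − 500) + (0)
Last nonzero remainder: 50m^2 − 150m − 500. Dividing through by 50 gives the monic gcd m^2 − 3m − 10.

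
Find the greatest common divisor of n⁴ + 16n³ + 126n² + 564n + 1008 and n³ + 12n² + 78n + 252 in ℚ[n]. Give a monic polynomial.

By polynomial division,
  n⁴ + 16n³ + 126n² + 564n + 1008 = (n + 4)(n³ + 12n² + 78n + 252) + (0)
The last nonzero remainder n³ + 12n² + 78n + 252 is already monic.

n³ + 12n² + 78n + 252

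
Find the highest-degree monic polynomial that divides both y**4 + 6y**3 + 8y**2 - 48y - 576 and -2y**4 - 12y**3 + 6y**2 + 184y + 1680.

y**2 + 4y + 24

Repeated division with remainder:
  y**4 + 6y**3 + 8y**2 - 48y - 576 = (-1/2)(-2y**4 - 12y**3 + 6y**2 + 184y + 1680) + (11y**2 + 44y + 264)
  -2y**4 - 12y**3 + 6y**2 + 184y + 1680 = (-(2/11)y**2 - (4/11)y + 70/11)(11y**2 + 44y + 264) + (0)
Last nonzero remainder: 11y**2 + 44y + 264. Dividing through by 11 gives the monic gcd y**2 + 4y + 24.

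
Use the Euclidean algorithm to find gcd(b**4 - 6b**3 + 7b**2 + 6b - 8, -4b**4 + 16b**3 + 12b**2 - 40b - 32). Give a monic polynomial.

By polynomial division,
  b**4 - 6b**3 + 7b**2 + 6b - 8 = (-1/4)(-4b**4 + 16b**3 + 12b**2 - 40b - 32) + (-2b**3 + 10b**2 - 4b - 16)
  -4b**4 + 16b**3 + 12b**2 - 40b - 32 = (2b + 2)(-2b**3 + 10b**2 - 4b - 16) + (0)
Last nonzero remainder: -2b**3 + 10b**2 - 4b - 16. Dividing through by -2 gives the monic gcd b**3 - 5b**2 + 2b + 8.

b**3 - 5b**2 + 2b + 8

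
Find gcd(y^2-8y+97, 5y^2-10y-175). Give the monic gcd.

Euclidean algorithm in ℚ[y]:
  y^2-8y+97 = (1/5)(5y^2-10y-175) + (-6y+132)
  5y^2-10y-175 = (-(5/6)y-50/3)(-6y+132) + (2025)
  -6y+132 = (-(2/675)y+44/675)(2025) + (0)
The last nonzero remainder is the constant 2025, so the polynomials are coprime and gcd = 1.

1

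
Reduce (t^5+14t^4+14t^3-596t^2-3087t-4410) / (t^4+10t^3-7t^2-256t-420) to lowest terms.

(t^3+t^2-41t-105)/(t^2-3t-10)

By polynomial division,
  t^5+14t^4+14t^3-596t^2-3087t-4410 = (t+4)(t^4+10t^3-7t^2-256t-420) + (-19t^3-312t^2-1643t-2730)
  t^4+10t^3-7t^2-256t-420 = (-(1/19)t+122/361)(-19t^3-312t^2-1643t-2730) + ((4320/361)t^2+(56160/361)t+181440/361)
  -19t^3-312t^2-1643t-2730 = (-(6859/4320)t-4693/864)((4320/361)t^2+(56160/361)t+181440/361) + (0)
Last nonzero remainder: (4320/361)t^2+(56160/361)t+181440/361. Dividing through by 4320/361 gives the monic gcd t^2+13t+42.
Cancel t^2+13t+42 from numerator and denominator to get the reduced form.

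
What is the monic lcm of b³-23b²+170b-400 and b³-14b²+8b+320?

b⁴-19b³+78b²+280b-1600

By polynomial division,
  b³-23b²+170b-400 = (b³-14b²+8b+320) + (-9b²+162b-720)
  b³-14b²+8b+320 = (-(1/9)b-4/9)(-9b²+162b-720) + (0)
Last nonzero remainder: -9b²+162b-720. Dividing through by -9 gives the monic gcd b²-18b+80.
Then lcm(f, g) = f·g / gcd(f, g); expanding and making the result monic gives the answer.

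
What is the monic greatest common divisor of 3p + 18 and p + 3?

1

Apply the Euclidean algorithm:
  3p + 18 = (3)(p + 3) + (9)
  p + 3 = ((1/9)p + 1/3)(9) + (0)
The last nonzero remainder is the constant 9, so the polynomials are coprime and gcd = 1.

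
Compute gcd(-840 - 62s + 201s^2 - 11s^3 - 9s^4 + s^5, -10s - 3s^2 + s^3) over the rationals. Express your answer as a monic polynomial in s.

-10 - 3s + s^2

Euclidean algorithm in ℚ[s]:
  s^5 - 9s^4 - 11s^3 + 201s^2 - 62s - 840 = (s^2 - 6s - 19)(s^3 - 3s^2 - 10s) + (84s^2 - 252s - 840)
  s^3 - 3s^2 - 10s = ((1/84)s)(84s^2 - 252s - 840) + (0)
Last nonzero remainder: 84s^2 - 252s - 840. Dividing through by 84 gives the monic gcd s^2 - 3s - 10.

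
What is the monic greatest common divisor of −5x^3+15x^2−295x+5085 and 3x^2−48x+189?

Euclidean algorithm in ℚ[x]:
  −5x^3+15x^2−295x+5085 = (−(5/3)x−65/3)(3x^2−48x+189) + (−1020x+9180)
  3x^2−48x+189 = (−(1/340)x+7/340)(−1020x+9180) + (0)
Last nonzero remainder: −1020x+9180. Dividing through by −1020 gives the monic gcd x−9.

x−9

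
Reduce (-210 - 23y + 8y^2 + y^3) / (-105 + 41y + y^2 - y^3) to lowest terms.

Repeated division with remainder:
  y^3 + 8y^2 - 23y - 210 = (-1)(-y^3 + y^2 + 41y - 105) + (9y^2 + 18y - 315)
  -y^3 + y^2 + 41y - 105 = (-(1/9)y + 1/3)(9y^2 + 18y - 315) + (0)
Last nonzero remainder: 9y^2 + 18y - 315. Dividing through by 9 gives the monic gcd y^2 + 2y - 35.
Cancel y^2 + 2y - 35 from numerator and denominator to get the reduced form.

(-6 - y)/(-3 + y)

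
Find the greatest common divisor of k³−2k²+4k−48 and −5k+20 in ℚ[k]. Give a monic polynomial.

k−4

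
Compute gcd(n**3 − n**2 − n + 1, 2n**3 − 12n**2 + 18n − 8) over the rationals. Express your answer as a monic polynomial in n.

n**2 − 2n + 1

Euclidean algorithm in ℚ[n]:
  n**3 − n**2 − n + 1 = (1/2)(2n**3 − 12n**2 + 18n − 8) + (5n**2 − 10n + 5)
  2n**3 − 12n**2 + 18n − 8 = ((2/5)n − 8/5)(5n**2 − 10n + 5) + (0)
Last nonzero remainder: 5n**2 − 10n + 5. Dividing through by 5 gives the monic gcd n**2 − 2n + 1.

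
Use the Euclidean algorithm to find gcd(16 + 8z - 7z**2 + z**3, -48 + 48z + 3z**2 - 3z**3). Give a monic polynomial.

-4 + z

Repeated division with remainder:
  z**3 - 7z**2 + 8z + 16 = (-1/3)(-3z**3 + 3z**2 + 48z - 48) + (-6z**2 + 24z)
  -3z**3 + 3z**2 + 48z - 48 = ((1/2)z + 3/2)(-6z**2 + 24z) + (12z - 48)
  -6z**2 + 24z = (-(1/2)z)(12z - 48) + (0)
Last nonzero remainder: 12z - 48. Dividing through by 12 gives the monic gcd z - 4.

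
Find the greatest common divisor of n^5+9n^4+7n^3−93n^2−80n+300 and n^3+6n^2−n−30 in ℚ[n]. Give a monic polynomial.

n^3+6n^2−n−30

Repeated division with remainder:
  n^5+9n^4+7n^3−93n^2−80n+300 = (n^2+3n−10)(n^3+6n^2−n−30) + (0)
The last nonzero remainder n^3+6n^2−n−30 is already monic.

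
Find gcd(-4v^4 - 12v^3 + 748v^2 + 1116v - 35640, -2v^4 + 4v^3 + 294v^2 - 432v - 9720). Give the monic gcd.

Repeated division with remainder:
  -4v^4 - 12v^3 + 748v^2 + 1116v - 35640 = (2)(-2v^4 + 4v^3 + 294v^2 - 432v - 9720) + (-20v^3 + 160v^2 + 1980v - 16200)
  -2v^4 + 4v^3 + 294v^2 - 432v - 9720 = ((1/10)v + 3/5)(-20v^3 + 160v^2 + 1980v - 16200) + (0)
Last nonzero remainder: -20v^3 + 160v^2 + 1980v - 16200. Dividing through by -20 gives the monic gcd v^3 - 8v^2 - 99v + 810.

v^3 - 8v^2 - 99v + 810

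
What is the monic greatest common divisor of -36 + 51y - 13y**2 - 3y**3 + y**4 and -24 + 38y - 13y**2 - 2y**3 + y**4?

Repeated division with remainder:
  y**4 - 3y**3 - 13y**2 + 51y - 36 = (y**4 - 2y**3 - 13y**2 + 38y - 24) + (-y**3 + 13y - 12)
  y**4 - 2y**3 - 13y**2 + 38y - 24 = (-y + 2)(-y**3 + 13y - 12) + (0)
Last nonzero remainder: -y**3 + 13y - 12. Dividing through by -1 gives the monic gcd y**3 - 13y + 12.

12 - 13y + y**3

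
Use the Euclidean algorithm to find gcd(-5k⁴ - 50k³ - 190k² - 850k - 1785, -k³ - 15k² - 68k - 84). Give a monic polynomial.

k + 7

Repeated division with remainder:
  -5k⁴ - 50k³ - 190k² - 850k - 1785 = (5k - 25)(-k³ - 15k² - 68k - 84) + (-225k² - 2130k - 3885)
  -k³ - 15k² - 68k - 84 = ((1/225)k + 83/3375)(-225k² - 2130k - 3885) + ((371/225)k + 2597/225)
  -225k² - 2130k - 3885 = (-(50625/371)k - 124875/371)((371/225)k + 2597/225) + (0)
Last nonzero remainder: (371/225)k + 2597/225. Dividing through by 371/225 gives the monic gcd k + 7.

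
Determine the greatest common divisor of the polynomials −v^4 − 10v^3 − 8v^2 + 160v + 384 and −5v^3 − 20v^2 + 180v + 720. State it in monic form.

v^2 + 10v + 24

Euclidean algorithm in ℚ[v]:
  −v^4 − 10v^3 − 8v^2 + 160v + 384 = ((1/5)v + 6/5)(−5v^3 − 20v^2 + 180v + 720) + (−20v^2 − 200v − 480)
  −5v^3 − 20v^2 + 180v + 720 = ((1/4)v − 3/2)(−20v^2 − 200v − 480) + (0)
Last nonzero remainder: −20v^2 − 200v − 480. Dividing through by −20 gives the monic gcd v^2 + 10v + 24.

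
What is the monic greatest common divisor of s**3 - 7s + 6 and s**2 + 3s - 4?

s - 1

Euclidean algorithm in ℚ[s]:
  s**3 - 7s + 6 = (s - 3)(s**2 + 3s - 4) + (6s - 6)
  s**2 + 3s - 4 = ((1/6)s + 2/3)(6s - 6) + (0)
Last nonzero remainder: 6s - 6. Dividing through by 6 gives the monic gcd s - 1.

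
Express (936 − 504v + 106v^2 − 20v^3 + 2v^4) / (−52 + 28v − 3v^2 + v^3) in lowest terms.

By polynomial division,
  2v^4 − 20v^3 + 106v^2 − 504v + 936 = (2v − 14)(v^3 − 3v^2 + 28v − 52) + (8v^2 − 8v + 208)
  v^3 − 3v^2 + 28v − 52 = ((1/8)v − 1/4)(8v^2 − 8v + 208) + (0)
Last nonzero remainder: 8v^2 − 8v + 208. Dividing through by 8 gives the monic gcd v^2 − v + 26.
Cancel v^2 − v + 26 from numerator and denominator to get the reduced form.

(36 − 18v + 2v^2)/(−2 + v)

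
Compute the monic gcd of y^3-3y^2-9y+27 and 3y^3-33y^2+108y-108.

y-3

Repeated division with remainder:
  y^3-3y^2-9y+27 = (1/3)(3y^3-33y^2+108y-108) + (8y^2-45y+63)
  3y^3-33y^2+108y-108 = ((3/8)y-129/64)(8y^2-45y+63) + (-(405/64)y+1215/64)
  8y^2-45y+63 = (-(512/405)y+448/135)(-(405/64)y+1215/64) + (0)
Last nonzero remainder: -(405/64)y+1215/64. Dividing through by -405/64 gives the monic gcd y-3.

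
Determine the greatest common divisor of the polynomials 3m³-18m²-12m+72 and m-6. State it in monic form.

m-6

Apply the Euclidean algorithm:
  3m³-18m²-12m+72 = (3m²-12)(m-6) + (0)
The last nonzero remainder m-6 is already monic.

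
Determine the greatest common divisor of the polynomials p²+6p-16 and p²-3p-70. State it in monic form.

1

Repeated division with remainder:
  p²+6p-16 = (p²-3p-70) + (9p+54)
  p²-3p-70 = ((1/9)p-1)(9p+54) + (-16)
  9p+54 = (-(9/16)p-27/8)(-16) + (0)
The last nonzero remainder is the constant -16, so the polynomials are coprime and gcd = 1.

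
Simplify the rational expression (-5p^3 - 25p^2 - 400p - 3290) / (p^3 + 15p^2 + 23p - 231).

By polynomial division,
  -5p^3 - 25p^2 - 400p - 3290 = (-5)(p^3 + 15p^2 + 23p - 231) + (50p^2 - 285p - 4445)
  p^3 + 15p^2 + 23p - 231 = ((1/50)p + 207/500)(50p^2 - 285p - 4445) + ((22989/100)p + 160923/100)
  50p^2 - 285p - 4445 = ((5000/22989)p - 63500/22989)((22989/100)p + 160923/100) + (0)
Last nonzero remainder: (22989/100)p + 160923/100. Dividing through by 22989/100 gives the monic gcd p + 7.
Cancel p + 7 from numerator and denominator to get the reduced form.

(-5p^2 + 10p - 470)/(p^2 + 8p - 33)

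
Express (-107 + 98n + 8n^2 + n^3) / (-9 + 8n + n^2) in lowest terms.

(107 + 9n + n^2)/(9 + n)

Euclidean algorithm in ℚ[n]:
  n^3 + 8n^2 + 98n - 107 = (n)(n^2 + 8n - 9) + (107n - 107)
  n^2 + 8n - 9 = ((1/107)n + 9/107)(107n - 107) + (0)
Last nonzero remainder: 107n - 107. Dividing through by 107 gives the monic gcd n - 1.
Cancel n - 1 from numerator and denominator to get the reduced form.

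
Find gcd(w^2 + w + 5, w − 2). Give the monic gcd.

1

Euclidean algorithm in ℚ[w]:
  w^2 + w + 5 = (w + 3)(w − 2) + (11)
  w − 2 = ((1/11)w − 2/11)(11) + (0)
The last nonzero remainder is the constant 11, so the polynomials are coprime and gcd = 1.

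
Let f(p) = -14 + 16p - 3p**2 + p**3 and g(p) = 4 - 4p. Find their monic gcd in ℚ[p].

-1 + p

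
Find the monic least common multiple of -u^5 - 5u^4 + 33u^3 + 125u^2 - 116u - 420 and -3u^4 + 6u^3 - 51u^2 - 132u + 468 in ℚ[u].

u^7 + 2u^6 - 22u^5 + 104u^4 - 367u^3 - 3178u^2 + 1756u + 10920

Repeated division with remainder:
  -u^5 - 5u^4 + 33u^3 + 125u^2 - 116u - 420 = ((1/3)u + 7/3)(-3u^4 + 6u^3 - 51u^2 - 132u + 468) + (36u^3 + 288u^2 + 36u - 1512)
  -3u^4 + 6u^3 - 51u^2 - 132u + 468 = (-(1/12)u + 5/6)(36u^3 + 288u^2 + 36u - 1512) + (-288u^2 - 288u + 1728)
  36u^3 + 288u^2 + 36u - 1512 = (-(1/8)u - 7/8)(-288u^2 - 288u + 1728) + (0)
Last nonzero remainder: -288u^2 - 288u + 1728. Dividing through by -288 gives the monic gcd u^2 + u - 6.
Then lcm(f, g) = f·g / gcd(f, g); expanding and making the result monic gives the answer.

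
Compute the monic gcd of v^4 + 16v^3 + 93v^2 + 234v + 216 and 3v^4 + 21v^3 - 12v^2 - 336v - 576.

By polynomial division,
  v^4 + 16v^3 + 93v^2 + 234v + 216 = (1/3)(3v^4 + 21v^3 - 12v^2 - 336v - 576) + (9v^3 + 97v^2 + 346v + 408)
  3v^4 + 21v^3 - 12v^2 - 336v - 576 = ((1/3)v - 34/27)(9v^3 + 97v^2 + 346v + 408) + (-(140/27)v^2 - (980/27)v - 560/9)
  9v^3 + 97v^2 + 346v + 408 = (-(243/140)v - 459/70)(-(140/27)v^2 - (980/27)v - 560/9) + (0)
Last nonzero remainder: -(140/27)v^2 - (980/27)v - 560/9. Dividing through by -140/27 gives the monic gcd v^2 + 7v + 12.

v^2 + 7v + 12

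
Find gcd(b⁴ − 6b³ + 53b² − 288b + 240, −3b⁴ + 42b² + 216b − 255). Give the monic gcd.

Apply the Euclidean algorithm:
  b⁴ − 6b³ + 53b² − 288b + 240 = (−1/3)(−3b⁴ + 42b² + 216b − 255) + (−6b³ + 67b² − 216b + 155)
  −3b⁴ + 42b² + 216b − 255 = ((1/2)b + 67/12)(−6b³ + 67b² − 216b + 155) + (−(2689/12)b² + (2689/2)b − 13445/12)
  −6b³ + 67b² − 216b + 155 = ((72/2689)b − 372/2689)(−(2689/12)b² + (2689/2)b − 13445/12) + (0)
Last nonzero remainder: −(2689/12)b² + (2689/2)b − 13445/12. Dividing through by −2689/12 gives the monic gcd b² − 6b + 5.

b² − 6b + 5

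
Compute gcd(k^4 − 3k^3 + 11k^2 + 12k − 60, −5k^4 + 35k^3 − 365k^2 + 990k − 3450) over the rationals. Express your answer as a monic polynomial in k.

k^2 − 3k + 15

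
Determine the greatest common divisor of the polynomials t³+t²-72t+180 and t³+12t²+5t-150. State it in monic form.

t²+7t-30

Repeated division with remainder:
  t³+t²-72t+180 = (t³+12t²+5t-150) + (-11t²-77t+330)
  t³+12t²+5t-150 = (-(1/11)t-5/11)(-11t²-77t+330) + (0)
Last nonzero remainder: -11t²-77t+330. Dividing through by -11 gives the monic gcd t²+7t-30.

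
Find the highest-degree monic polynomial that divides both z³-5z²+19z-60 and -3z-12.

1

Repeated division with remainder:
  z³-5z²+19z-60 = (-(1/3)z²+3z-55/3)(-3z-12) + (-280)
  -3z-12 = ((3/280)z+3/70)(-280) + (0)
The last nonzero remainder is the constant -280, so the polynomials are coprime and gcd = 1.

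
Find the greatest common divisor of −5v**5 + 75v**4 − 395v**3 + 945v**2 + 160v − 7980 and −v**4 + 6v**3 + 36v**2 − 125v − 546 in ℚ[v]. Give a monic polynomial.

v**2 − 13v + 42

By polynomial division,
  −5v**5 + 75v**4 − 395v**3 + 945v**2 + 160v − 7980 = (5v − 45)(−v**4 + 6v**3 + 36v**2 − 125v − 546) + (−305v**3 + 3190v**2 − 2735v − 32550)
  −v**4 + 6v**3 + 36v**2 − 125v − 546 = ((1/305)v + 272/18605)(−305v**3 + 3190v**2 − 2735v − 32550) + (−(6213/3721)v**2 + (80769/3721)v − 260946/3721)
  −305v**3 + 3190v**2 − 2735v − 32550 = ((1134905/6213)v + 2883775/6213)(−(6213/3721)v**2 + (80769/3721)v − 260946/3721) + (0)
Last nonzero remainder: −(6213/3721)v**2 + (80769/3721)v − 260946/3721. Dividing through by −6213/3721 gives the monic gcd v**2 − 13v + 42.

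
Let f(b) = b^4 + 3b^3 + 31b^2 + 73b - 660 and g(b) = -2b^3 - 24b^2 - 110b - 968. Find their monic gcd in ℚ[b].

b^2 + b + 44

Euclidean algorithm in ℚ[b]:
  b^4 + 3b^3 + 31b^2 + 73b - 660 = (-(1/2)b + 9/2)(-2b^3 - 24b^2 - 110b - 968) + (84b^2 + 84b + 3696)
  -2b^3 - 24b^2 - 110b - 968 = (-(1/42)b - 11/42)(84b^2 + 84b + 3696) + (0)
Last nonzero remainder: 84b^2 + 84b + 3696. Dividing through by 84 gives the monic gcd b^2 + b + 44.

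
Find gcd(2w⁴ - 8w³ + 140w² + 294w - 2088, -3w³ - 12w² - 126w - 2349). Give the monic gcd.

w² - 5w + 87

By polynomial division,
  2w⁴ - 8w³ + 140w² + 294w - 2088 = (-(2/3)w + 16/3)(-3w³ - 12w² - 126w - 2349) + (120w² - 600w + 10440)
  -3w³ - 12w² - 126w - 2349 = (-(1/40)w - 9/40)(120w² - 600w + 10440) + (0)
Last nonzero remainder: 120w² - 600w + 10440. Dividing through by 120 gives the monic gcd w² - 5w + 87.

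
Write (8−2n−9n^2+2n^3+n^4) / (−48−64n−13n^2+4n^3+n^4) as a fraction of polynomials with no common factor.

Euclidean algorithm in ℚ[n]:
  n^4+2n^3−9n^2−2n+8 = (n^4+4n^3−13n^2−64n−48) + (−2n^3+4n^2+62n+56)
  n^4+4n^3−13n^2−64n−48 = (−(1/2)n−3)(−2n^3+4n^2+62n+56) + (30n^2+150n+120)
  −2n^3+4n^2+62n+56 = (−(1/15)n+7/15)(30n^2+150n+120) + (0)
Last nonzero remainder: 30n^2+150n+120. Dividing through by 30 gives the monic gcd n^2+5n+4.
Cancel n^2+5n+4 from numerator and denominator to get the reduced form.

(2−3n+n^2)/(−12−n+n^2)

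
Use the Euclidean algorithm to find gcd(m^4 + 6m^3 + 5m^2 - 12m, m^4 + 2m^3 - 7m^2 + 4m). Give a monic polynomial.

Repeated division with remainder:
  m^4 + 6m^3 + 5m^2 - 12m = (m^4 + 2m^3 - 7m^2 + 4m) + (4m^3 + 12m^2 - 16m)
  m^4 + 2m^3 - 7m^2 + 4m = ((1/4)m - 1/4)(4m^3 + 12m^2 - 16m) + (0)
Last nonzero remainder: 4m^3 + 12m^2 - 16m. Dividing through by 4 gives the monic gcd m^3 + 3m^2 - 4m.

m^3 + 3m^2 - 4m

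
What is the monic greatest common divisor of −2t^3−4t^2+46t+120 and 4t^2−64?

t+4

By polynomial division,
  −2t^3−4t^2+46t+120 = (−(1/2)t−1)(4t^2−64) + (14t+56)
  4t^2−64 = ((2/7)t−8/7)(14t+56) + (0)
Last nonzero remainder: 14t+56. Dividing through by 14 gives the monic gcd t+4.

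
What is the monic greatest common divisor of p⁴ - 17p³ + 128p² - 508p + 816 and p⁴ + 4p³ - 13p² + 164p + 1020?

p² - 7p + 34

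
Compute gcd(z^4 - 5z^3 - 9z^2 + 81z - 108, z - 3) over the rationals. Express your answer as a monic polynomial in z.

z - 3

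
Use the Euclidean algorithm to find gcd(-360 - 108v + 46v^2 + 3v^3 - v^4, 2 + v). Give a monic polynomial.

2 + v

Apply the Euclidean algorithm:
  -v^4 + 3v^3 + 46v^2 - 108v - 360 = (-v^3 + 5v^2 + 36v - 180)(v + 2) + (0)
The last nonzero remainder v + 2 is already monic.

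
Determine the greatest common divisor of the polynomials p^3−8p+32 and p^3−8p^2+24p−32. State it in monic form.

Repeated division with remainder:
  p^3−8p+32 = (p^3−8p^2+24p−32) + (8p^2−32p+64)
  p^3−8p^2+24p−32 = ((1/8)p−1/2)(8p^2−32p+64) + (0)
Last nonzero remainder: 8p^2−32p+64. Dividing through by 8 gives the monic gcd p^2−4p+8.

p^2−4p+8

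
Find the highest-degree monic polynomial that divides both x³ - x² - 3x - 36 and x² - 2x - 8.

x - 4

Repeated division with remainder:
  x³ - x² - 3x - 36 = (x + 1)(x² - 2x - 8) + (7x - 28)
  x² - 2x - 8 = ((1/7)x + 2/7)(7x - 28) + (0)
Last nonzero remainder: 7x - 28. Dividing through by 7 gives the monic gcd x - 4.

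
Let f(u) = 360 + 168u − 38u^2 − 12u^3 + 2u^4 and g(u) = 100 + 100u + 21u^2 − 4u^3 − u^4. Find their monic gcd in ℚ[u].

−10 − 3u + u^2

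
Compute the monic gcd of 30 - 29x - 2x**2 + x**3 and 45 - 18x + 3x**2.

1

Repeated division with remainder:
  x**3 - 2x**2 - 29x + 30 = ((1/3)x + 4/3)(3x**2 - 18x + 45) + (-20x - 30)
  3x**2 - 18x + 45 = (-(3/20)x + 9/8)(-20x - 30) + (315/4)
  -20x - 30 = (-(16/63)x - 8/21)(315/4) + (0)
The last nonzero remainder is the constant 315/4, so the polynomials are coprime and gcd = 1.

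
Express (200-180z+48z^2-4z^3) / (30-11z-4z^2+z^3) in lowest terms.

(20-4z)/(3+z)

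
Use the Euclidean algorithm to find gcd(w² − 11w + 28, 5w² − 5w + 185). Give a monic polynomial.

Euclidean algorithm in ℚ[w]:
  w² − 11w + 28 = (1/5)(5w² − 5w + 185) + (−10w − 9)
  5w² − 5w + 185 = (−(1/2)w + 19/20)(−10w − 9) + (3871/20)
  −10w − 9 = (−(200/3871)w − 180/3871)(3871/20) + (0)
The last nonzero remainder is the constant 3871/20, so the polynomials are coprime and gcd = 1.

1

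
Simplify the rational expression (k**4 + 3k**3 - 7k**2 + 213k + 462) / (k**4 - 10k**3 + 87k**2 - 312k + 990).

Apply the Euclidean algorithm:
  k**4 + 3k**3 - 7k**2 + 213k + 462 = (k**4 - 10k**3 + 87k**2 - 312k + 990) + (13k**3 - 94k**2 + 525k - 528)
  k**4 - 10k**3 + 87k**2 - 312k + 990 = ((1/13)k - 36/169)(13k**3 - 94k**2 + 525k - 528) + ((4494/169)k**2 - (26964/169)k + 148302/169)
  13k**3 - 94k**2 + 525k - 528 = ((2197/4494)k - 1352/2247)((4494/169)k**2 - (26964/169)k + 148302/169) + (0)
Last nonzero remainder: (4494/169)k**2 - (26964/169)k + 148302/169. Dividing through by 4494/169 gives the monic gcd k**2 - 6k + 33.
Cancel k**2 - 6k + 33 from numerator and denominator to get the reduced form.

(k**2 + 9k + 14)/(k**2 - 4k + 30)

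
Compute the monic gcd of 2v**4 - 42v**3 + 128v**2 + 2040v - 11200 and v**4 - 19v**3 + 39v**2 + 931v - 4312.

v**2 - v - 56

Apply the Euclidean algorithm:
  2v**4 - 42v**3 + 128v**2 + 2040v - 11200 = (2)(v**4 - 19v**3 + 39v**2 + 931v - 4312) + (-4v**3 + 50v**2 + 178v - 2576)
  v**4 - 19v**3 + 39v**2 + 931v - 4312 = (-(1/4)v + 13/8)(-4v**3 + 50v**2 + 178v - 2576) + ((9/4)v**2 - (9/4)v - 126)
  -4v**3 + 50v**2 + 178v - 2576 = (-(16/9)v + 184/9)((9/4)v**2 - (9/4)v - 126) + (0)
Last nonzero remainder: (9/4)v**2 - (9/4)v - 126. Dividing through by 9/4 gives the monic gcd v**2 - v - 56.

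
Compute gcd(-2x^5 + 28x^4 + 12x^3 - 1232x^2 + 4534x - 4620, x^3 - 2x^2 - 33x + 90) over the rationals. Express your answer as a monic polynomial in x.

By polynomial division,
  -2x^5 + 28x^4 + 12x^3 - 1232x^2 + 4534x - 4620 = (-2x^2 + 24x - 6)(x^3 - 2x^2 - 33x + 90) + (-272x^2 + 2176x - 4080)
  x^3 - 2x^2 - 33x + 90 = (-(1/272)x - 3/136)(-272x^2 + 2176x - 4080) + (0)
Last nonzero remainder: -272x^2 + 2176x - 4080. Dividing through by -272 gives the monic gcd x^2 - 8x + 15.

x^2 - 8x + 15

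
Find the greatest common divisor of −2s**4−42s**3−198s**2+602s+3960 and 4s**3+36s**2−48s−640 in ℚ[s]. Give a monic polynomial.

Repeated division with remainder:
  −2s**4−42s**3−198s**2+602s+3960 = (−(1/2)s−6)(4s**3+36s**2−48s−640) + (−6s**2−6s+120)
  4s**3+36s**2−48s−640 = (−(2/3)s−16/3)(−6s**2−6s+120) + (0)
Last nonzero remainder: −6s**2−6s+120. Dividing through by −6 gives the monic gcd s**2+s−20.

s**2+s−20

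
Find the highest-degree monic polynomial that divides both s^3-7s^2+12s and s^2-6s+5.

1

Euclidean algorithm in ℚ[s]:
  s^3-7s^2+12s = (s-1)(s^2-6s+5) + (s+5)
  s^2-6s+5 = (s-11)(s+5) + (60)
  s+5 = ((1/60)s+1/12)(60) + (0)
The last nonzero remainder is the constant 60, so the polynomials are coprime and gcd = 1.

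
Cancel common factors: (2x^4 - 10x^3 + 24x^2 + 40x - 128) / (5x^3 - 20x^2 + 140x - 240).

(2x^3 - 6x^2 + 12x + 64)/(5x^2 - 10x + 120)

By polynomial division,
  2x^4 - 10x^3 + 24x^2 + 40x - 128 = ((2/5)x - 2/5)(5x^3 - 20x^2 + 140x - 240) + (-40x^2 + 192x - 224)
  5x^3 - 20x^2 + 140x - 240 = (-(1/8)x - 1/10)(-40x^2 + 192x - 224) + ((656/5)x - 1312/5)
  -40x^2 + 192x - 224 = (-(25/82)x + 35/41)((656/5)x - 1312/5) + (0)
Last nonzero remainder: (656/5)x - 1312/5. Dividing through by 656/5 gives the monic gcd x - 2.
Cancel x - 2 from numerator and denominator to get the reduced form.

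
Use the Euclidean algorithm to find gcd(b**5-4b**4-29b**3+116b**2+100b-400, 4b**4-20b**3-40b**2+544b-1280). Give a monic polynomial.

Apply the Euclidean algorithm:
  b**5-4b**4-29b**3+116b**2+100b-400 = ((1/4)b+1/4)(4b**4-20b**3-40b**2+544b-1280) + (-14b**3-10b**2+284b-80)
  4b**4-20b**3-40b**2+544b-1280 = (-(2/7)b+80/49)(-14b**3-10b**2+284b-80) + ((2816/49)b**2+(2816/49)b-56320/49)
  -14b**3-10b**2+284b-80 = (-(343/1408)b+49/704)((2816/49)b**2+(2816/49)b-56320/49) + (0)
Last nonzero remainder: (2816/49)b**2+(2816/49)b-56320/49. Dividing through by 2816/49 gives the monic gcd b**2+b-20.

b**2+b-20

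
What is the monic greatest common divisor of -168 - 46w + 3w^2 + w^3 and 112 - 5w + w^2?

Euclidean algorithm in ℚ[w]:
  w^3 + 3w^2 - 46w - 168 = (w + 8)(w^2 - 5w + 112) + (-118w - 1064)
  w^2 - 5w + 112 = (-(1/118)w + 827/6962)(-118w - 1064) + (829836/3481)
  -118w - 1064 = (-(205379/414918)w - 132278/29637)(829836/3481) + (0)
The last nonzero remainder is the constant 829836/3481, so the polynomials are coprime and gcd = 1.

1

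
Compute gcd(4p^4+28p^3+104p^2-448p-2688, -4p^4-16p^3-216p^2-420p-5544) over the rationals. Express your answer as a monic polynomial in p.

By polynomial division,
  4p^4+28p^3+104p^2-448p-2688 = (-1)(-4p^4-16p^3-216p^2-420p-5544) + (12p^3-112p^2-868p-8232)
  -4p^4-16p^3-216p^2-420p-5544 = (-(1/3)p-40/9)(12p^3-112p^2-868p-8232) + (-(9028/9)p^2-(63196/9)p-126392/3)
  12p^3-112p^2-868p-8232 = (-(27/2257)p+441/2257)(-(9028/9)p^2-(63196/9)p-126392/3) + (0)
Last nonzero remainder: -(9028/9)p^2-(63196/9)p-126392/3. Dividing through by -9028/9 gives the monic gcd p^2+7p+42.

p^2+7p+42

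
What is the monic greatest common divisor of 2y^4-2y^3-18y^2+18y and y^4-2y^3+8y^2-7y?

y^2-y

Euclidean algorithm in ℚ[y]:
  2y^4-2y^3-18y^2+18y = (2)(y^4-2y^3+8y^2-7y) + (2y^3-34y^2+32y)
  y^4-2y^3+8y^2-7y = ((1/2)y+15/2)(2y^3-34y^2+32y) + (247y^2-247y)
  2y^3-34y^2+32y = ((2/247)y-32/247)(247y^2-247y) + (0)
Last nonzero remainder: 247y^2-247y. Dividing through by 247 gives the monic gcd y^2-y.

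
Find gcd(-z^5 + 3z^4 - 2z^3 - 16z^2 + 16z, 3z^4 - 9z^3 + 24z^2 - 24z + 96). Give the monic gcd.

z^2 - 4z + 8

Repeated division with remainder:
  -z^5 + 3z^4 - 2z^3 - 16z^2 + 16z = (-(1/3)z)(3z^4 - 9z^3 + 24z^2 - 24z + 96) + (6z^3 - 24z^2 + 48z)
  3z^4 - 9z^3 + 24z^2 - 24z + 96 = ((1/2)z + 1/2)(6z^3 - 24z^2 + 48z) + (12z^2 - 48z + 96)
  6z^3 - 24z^2 + 48z = ((1/2)z)(12z^2 - 48z + 96) + (0)
Last nonzero remainder: 12z^2 - 48z + 96. Dividing through by 12 gives the monic gcd z^2 - 4z + 8.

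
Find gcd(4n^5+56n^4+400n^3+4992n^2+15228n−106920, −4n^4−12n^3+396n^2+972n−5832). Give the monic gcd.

n^2+6n−27

Euclidean algorithm in ℚ[n]:
  4n^5+56n^4+400n^3+4992n^2+15228n−106920 = (−n−11)(−4n^4−12n^3+396n^2+972n−5832) + (664n^3+10320n^2+20088n−171072)
  −4n^4−12n^3+396n^2+972n−5832 = (−(1/166)n+1041/13778)(664n^3+10320n^2+20088n−171072) + (−(1809864/6889)n^2−(10859184/6889)n+48866328/6889)
  664n^3+10320n^2+20088n−171072 = (−(571787/226233)n−606232/25137)(−(1809864/6889)n^2−(10859184/6889)n+48866328/6889) + (0)
Last nonzero remainder: −(1809864/6889)n^2−(10859184/6889)n+48866328/6889. Dividing through by −1809864/6889 gives the monic gcd n^2+6n−27.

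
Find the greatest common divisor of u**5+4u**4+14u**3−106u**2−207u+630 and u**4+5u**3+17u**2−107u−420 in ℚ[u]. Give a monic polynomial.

u**3+9u**2+53u+105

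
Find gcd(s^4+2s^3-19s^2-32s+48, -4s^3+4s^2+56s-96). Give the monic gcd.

s+4

Apply the Euclidean algorithm:
  s^4+2s^3-19s^2-32s+48 = (-(1/4)s-3/4)(-4s^3+4s^2+56s-96) + (-2s^2-14s-24)
  -4s^3+4s^2+56s-96 = (2s-16)(-2s^2-14s-24) + (-120s-480)
  -2s^2-14s-24 = ((1/60)s+1/20)(-120s-480) + (0)
Last nonzero remainder: -120s-480. Dividing through by -120 gives the monic gcd s+4.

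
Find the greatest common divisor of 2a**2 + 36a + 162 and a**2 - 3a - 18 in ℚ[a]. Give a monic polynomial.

1

By polynomial division,
  2a**2 + 36a + 162 = (2)(a**2 - 3a - 18) + (42a + 198)
  a**2 - 3a - 18 = ((1/42)a - 9/49)(42a + 198) + (900/49)
  42a + 198 = ((343/150)a + 539/50)(900/49) + (0)
The last nonzero remainder is the constant 900/49, so the polynomials are coprime and gcd = 1.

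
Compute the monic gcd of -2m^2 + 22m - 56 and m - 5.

1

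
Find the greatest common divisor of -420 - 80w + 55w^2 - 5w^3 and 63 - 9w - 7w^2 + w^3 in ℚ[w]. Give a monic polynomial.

By polynomial division,
  -5w^3 + 55w^2 - 80w - 420 = (-5)(w^3 - 7w^2 - 9w + 63) + (20w^2 - 125w - 105)
  w^3 - 7w^2 - 9w + 63 = ((1/20)w - 3/80)(20w^2 - 125w - 105) + (-(135/16)w + 945/16)
  20w^2 - 125w - 105 = (-(64/27)w - 16/9)(-(135/16)w + 945/16) + (0)
Last nonzero remainder: -(135/16)w + 945/16. Dividing through by -135/16 gives the monic gcd w - 7.

-7 + w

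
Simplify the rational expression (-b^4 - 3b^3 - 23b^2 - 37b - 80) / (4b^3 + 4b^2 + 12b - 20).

Repeated division with remainder:
  -b^4 - 3b^3 - 23b^2 - 37b - 80 = (-(1/4)b - 1/2)(4b^3 + 4b^2 + 12b - 20) + (-18b^2 - 36b - 90)
  4b^3 + 4b^2 + 12b - 20 = (-(2/9)b + 2/9)(-18b^2 - 36b - 90) + (0)
Last nonzero remainder: -18b^2 - 36b - 90. Dividing through by -18 gives the monic gcd b^2 + 2b + 5.
Cancel b^2 + 2b + 5 from numerator and denominator to get the reduced form.

(-b^2 - b - 16)/(4b - 4)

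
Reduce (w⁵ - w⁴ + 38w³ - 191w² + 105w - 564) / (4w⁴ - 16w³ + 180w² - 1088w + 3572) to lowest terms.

(w³ - 4w² + 3w - 12)/(4w² - 28w + 76)

By polynomial division,
  w⁵ - w⁴ + 38w³ - 191w² + 105w - 564 = ((1/4)w + 3/4)(4w⁴ - 16w³ + 180w² - 1088w + 3572) + (5w³ - 54w² + 28w - 3243)
  4w⁴ - 16w³ + 180w² - 1088w + 3572 = ((4/5)w + 136/25)(5w³ - 54w² + 28w - 3243) + ((11284/25)w² + (33852/25)w + 530348/25)
  5w³ - 54w² + 28w - 3243 = ((125/11284)w - 1725/11284)((11284/25)w² + (33852/25)w + 530348/25) + (0)
Last nonzero remainder: (11284/25)w² + (33852/25)w + 530348/25. Dividing through by 11284/25 gives the monic gcd w² + 3w + 47.
Cancel w² + 3w + 47 from numerator and denominator to get the reduced form.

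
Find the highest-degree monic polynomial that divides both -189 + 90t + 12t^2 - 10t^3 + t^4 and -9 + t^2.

-9 + t^2

Apply the Euclidean algorithm:
  t^4 - 10t^3 + 12t^2 + 90t - 189 = (t^2 - 10t + 21)(t^2 - 9) + (0)
The last nonzero remainder t^2 - 9 is already monic.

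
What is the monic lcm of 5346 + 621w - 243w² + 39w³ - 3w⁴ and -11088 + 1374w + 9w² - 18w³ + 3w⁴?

Repeated division with remainder:
  -3w⁴ + 39w³ - 243w² + 621w + 5346 = (-1)(3w⁴ - 18w³ + 9w² + 1374w - 11088) + (21w³ - 234w² + 1995w - 5742)
  3w⁴ - 18w³ + 9w² + 1374w - 11088 = ((1/7)w + 36/49)(21w³ - 234w² + 1995w - 5742) + (-(5100/49)w² + (5100/7)w - 336600/49)
  21w³ - 234w² + 1995w - 5742 = (-(343/1700)w + 1421/1700)(-(5100/49)w² + (5100/7)w - 336600/49) + (0)
Last nonzero remainder: -(5100/49)w² + (5100/7)w - 336600/49. Dividing through by -5100/49 gives the monic gcd w² - 7w + 66.
Then lcm(f, g) = f·g / gcd(f, g); expanding and making the result monic gives the answer.

99792 + 9810w - 6525w² + 602w³ + 12w⁴ - 12w⁵ + w⁶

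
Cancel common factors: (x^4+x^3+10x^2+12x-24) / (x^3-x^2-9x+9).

(x^3+2x^2+12x+24)/(x^2-9)

Apply the Euclidean algorithm:
  x^4+x^3+10x^2+12x-24 = (x+2)(x^3-x^2-9x+9) + (21x^2+21x-42)
  x^3-x^2-9x+9 = ((1/21)x-2/21)(21x^2+21x-42) + (-5x+5)
  21x^2+21x-42 = (-(21/5)x-42/5)(-5x+5) + (0)
Last nonzero remainder: -5x+5. Dividing through by -5 gives the monic gcd x-1.
Cancel x-1 from numerator and denominator to get the reduced form.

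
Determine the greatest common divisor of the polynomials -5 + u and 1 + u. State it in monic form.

1

Euclidean algorithm in ℚ[u]:
  u - 5 = (u + 1) + (-6)
  u + 1 = (-(1/6)u - 1/6)(-6) + (0)
The last nonzero remainder is the constant -6, so the polynomials are coprime and gcd = 1.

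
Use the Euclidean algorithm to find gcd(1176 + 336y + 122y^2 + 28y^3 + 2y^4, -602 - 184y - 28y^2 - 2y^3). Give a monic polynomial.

Repeated division with remainder:
  2y^4 + 28y^3 + 122y^2 + 336y + 1176 = (-y)(-2y^3 - 28y^2 - 184y - 602) + (-62y^2 - 266y + 1176)
  -2y^3 - 28y^2 - 184y - 602 = ((1/31)y + 301/961)(-62y^2 - 266y + 1176) + (-(133214/961)y - 932498/961)
  -62y^2 - 266y + 1176 = ((29791/66607)y - 80724/66607)(-(133214/961)y - 932498/961) + (0)
Last nonzero remainder: -(133214/961)y - 932498/961. Dividing through by -133214/961 gives the monic gcd y + 7.

7 + y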